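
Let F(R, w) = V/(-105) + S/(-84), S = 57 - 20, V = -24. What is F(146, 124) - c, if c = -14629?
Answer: 6144091/420 ≈ 14629.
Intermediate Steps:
S = 37
F(R, w) = -89/420 (F(R, w) = -24/(-105) + 37/(-84) = -24*(-1/105) + 37*(-1/84) = 8/35 - 37/84 = -89/420)
F(146, 124) - c = -89/420 - 1*(-14629) = -89/420 + 14629 = 6144091/420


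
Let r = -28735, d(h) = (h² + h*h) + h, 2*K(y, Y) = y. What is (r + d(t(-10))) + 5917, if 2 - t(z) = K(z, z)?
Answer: -22713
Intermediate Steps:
K(y, Y) = y/2
t(z) = 2 - z/2
d(h) = h + 2*h² (d(h) = (h² + h²) + h = 2*h² + h = h + 2*h²)
(r + d(t(-10))) + 5917 = (-28735 + (2 - ½*(-10))*(1 + 2*(2 - ½*(-10)))) + 5917 = (-28735 + (2 + 5)*(1 + 2*(2 + 5))) + 5917 = (-28735 + 7*(1 + 2*7)) + 5917 = (-28735 + 7*(1 + 14)) + 5917 = (-28735 + 7*15) + 5917 = (-28735 + 105) + 5917 = -28630 + 5917 = -22713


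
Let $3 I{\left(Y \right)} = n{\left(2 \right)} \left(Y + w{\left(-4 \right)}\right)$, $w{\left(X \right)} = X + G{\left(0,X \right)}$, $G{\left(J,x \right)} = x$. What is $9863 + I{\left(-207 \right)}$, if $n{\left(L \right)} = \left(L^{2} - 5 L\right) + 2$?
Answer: $\frac{30449}{3} \approx 10150.0$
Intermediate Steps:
$n{\left(L \right)} = 2 + L^{2} - 5 L$
$w{\left(X \right)} = 2 X$ ($w{\left(X \right)} = X + X = 2 X$)
$I{\left(Y \right)} = \frac{32}{3} - \frac{4 Y}{3}$ ($I{\left(Y \right)} = \frac{\left(2 + 2^{2} - 10\right) \left(Y + 2 \left(-4\right)\right)}{3} = \frac{\left(2 + 4 - 10\right) \left(Y - 8\right)}{3} = \frac{\left(-4\right) \left(-8 + Y\right)}{3} = \frac{32 - 4 Y}{3} = \frac{32}{3} - \frac{4 Y}{3}$)
$9863 + I{\left(-207 \right)} = 9863 + \left(\frac{32}{3} - -276\right) = 9863 + \left(\frac{32}{3} + 276\right) = 9863 + \frac{860}{3} = \frac{30449}{3}$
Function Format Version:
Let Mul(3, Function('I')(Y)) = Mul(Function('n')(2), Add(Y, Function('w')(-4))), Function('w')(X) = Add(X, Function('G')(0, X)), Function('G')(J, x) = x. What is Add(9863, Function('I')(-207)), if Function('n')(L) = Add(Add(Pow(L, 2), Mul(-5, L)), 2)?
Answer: Rational(30449, 3) ≈ 10150.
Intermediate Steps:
Function('n')(L) = Add(2, Pow(L, 2), Mul(-5, L))
Function('w')(X) = Mul(2, X) (Function('w')(X) = Add(X, X) = Mul(2, X))
Function('I')(Y) = Add(Rational(32, 3), Mul(Rational(-4, 3), Y)) (Function('I')(Y) = Mul(Rational(1, 3), Mul(Add(2, Pow(2, 2), Mul(-5, 2)), Add(Y, Mul(2, -4)))) = Mul(Rational(1, 3), Mul(Add(2, 4, -10), Add(Y, -8))) = Mul(Rational(1, 3), Mul(-4, Add(-8, Y))) = Mul(Rational(1, 3), Add(32, Mul(-4, Y))) = Add(Rational(32, 3), Mul(Rational(-4, 3), Y)))
Add(9863, Function('I')(-207)) = Add(9863, Add(Rational(32, 3), Mul(Rational(-4, 3), -207))) = Add(9863, Add(Rational(32, 3), 276)) = Add(9863, Rational(860, 3)) = Rational(30449, 3)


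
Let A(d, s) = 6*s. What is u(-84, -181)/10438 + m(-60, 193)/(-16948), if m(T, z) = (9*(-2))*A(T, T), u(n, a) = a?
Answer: -17676457/44225806 ≈ -0.39969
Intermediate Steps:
m(T, z) = -108*T (m(T, z) = (9*(-2))*(6*T) = -108*T)
u(-84, -181)/10438 + m(-60, 193)/(-16948) = -181/10438 - 108*(-60)/(-16948) = -181*1/10438 + 6480*(-1/16948) = -181/10438 - 1620/4237 = -17676457/44225806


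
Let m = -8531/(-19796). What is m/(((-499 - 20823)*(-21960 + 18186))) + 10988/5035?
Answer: 17503541629271729/8020598096752080 ≈ 2.1823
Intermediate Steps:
m = 8531/19796 (m = -8531*(-1/19796) = 8531/19796 ≈ 0.43095)
m/(((-499 - 20823)*(-21960 + 18186))) + 10988/5035 = 8531/(19796*(((-499 - 20823)*(-21960 + 18186)))) + 10988/5035 = 8531/(19796*((-21322*(-3774)))) + 10988*(1/5035) = (8531/19796)/80469228 + 10988/5035 = (8531/19796)*(1/80469228) + 10988/5035 = 8531/1592968837488 + 10988/5035 = 17503541629271729/8020598096752080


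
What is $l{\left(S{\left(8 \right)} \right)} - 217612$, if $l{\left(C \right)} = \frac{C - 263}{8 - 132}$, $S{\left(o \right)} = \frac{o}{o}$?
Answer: $- \frac{13491813}{62} \approx -2.1761 \cdot 10^{5}$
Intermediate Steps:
$S{\left(o \right)} = 1$
$l{\left(C \right)} = \frac{263}{124} - \frac{C}{124}$ ($l{\left(C \right)} = \frac{-263 + C}{-124} = \left(-263 + C\right) \left(- \frac{1}{124}\right) = \frac{263}{124} - \frac{C}{124}$)
$l{\left(S{\left(8 \right)} \right)} - 217612 = \left(\frac{263}{124} - \frac{1}{124}\right) - 217612 = \frac{131}{62} - 217612 = - \frac{13491813}{62}$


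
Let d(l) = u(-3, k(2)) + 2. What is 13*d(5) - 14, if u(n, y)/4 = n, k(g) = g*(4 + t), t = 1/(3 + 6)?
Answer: -144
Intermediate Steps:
t = 1/9 ≈ 0.11111
k(g) = 37*g/9 (k(g) = g*(4 + 1/9) = g*(37/9) = 37*g/9)
u(n, y) = 4*n
d(l) = -10 (d(l) = 4*(-3) + 2 = -12 + 2 = -10)
13*d(5) - 14 = 13*(-10) - 14 = -130 - 14 = -144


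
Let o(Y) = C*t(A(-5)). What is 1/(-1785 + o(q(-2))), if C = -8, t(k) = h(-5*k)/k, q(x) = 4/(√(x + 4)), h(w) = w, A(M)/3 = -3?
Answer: -1/1745 ≈ -0.00057307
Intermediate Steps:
A(M) = -9 (A(M) = 3*(-3) = -9)
q(x) = 4/√(4 + x) (q(x) = 4/(√(4 + x)) = 4/√(4 + x))
t(k) = -5 (t(k) = (-5*k)/k = -5)
o(Y) = 40 (o(Y) = -8*(-5) = 40)
1/(-1785 + o(q(-2))) = 1/(-1785 + 40) = 1/(-1745) = -1/1745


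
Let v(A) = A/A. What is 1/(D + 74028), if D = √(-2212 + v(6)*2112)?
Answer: 18507/1370036221 - 5*I/2740072442 ≈ 1.3508e-5 - 1.8248e-9*I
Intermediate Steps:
v(A) = 1
D = 10*I (D = √(-2212 + 1*2112) = √(-2212 + 2112) = √(-100) = 10*I ≈ 10.0*I)
1/(D + 74028) = 1/(10*I + 74028) = 1/(74028 + 10*I) = (74028 - 10*I)/5480144884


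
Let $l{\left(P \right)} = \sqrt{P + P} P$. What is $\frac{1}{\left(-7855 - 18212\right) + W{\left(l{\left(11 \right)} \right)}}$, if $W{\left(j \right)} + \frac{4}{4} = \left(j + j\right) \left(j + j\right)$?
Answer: $- \frac{1}{15420} \approx -6.4851 \cdot 10^{-5}$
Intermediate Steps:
$l{\left(P \right)} = \sqrt{2} P^{\frac{3}{2}}$ ($l{\left(P \right)} = \sqrt{2 P} P = \sqrt{2} \sqrt{P} P = \sqrt{2} P^{\frac{3}{2}}$)
$W{\left(j \right)} = -1 + 4 j^{2}$ ($W{\left(j \right)} = -1 + \left(j + j\right) \left(j + j\right) = -1 + 2 j 2 j = -1 + 4 j^{2}$)
$\frac{1}{\left(-7855 - 18212\right) + W{\left(l{\left(11 \right)} \right)}} = \frac{1}{\left(-7855 - 18212\right) - \left(1 - 4 \left(\sqrt{2} \cdot 11^{\frac{3}{2}}\right)^{2}\right)} = \frac{1}{\left(-7855 - 18212\right) - \left(1 - 4 \left(\sqrt{2} \cdot 11 \sqrt{11}\right)^{2}\right)} = \frac{1}{-26067 - \left(1 - 4 \left(11 \sqrt{22}\right)^{2}\right)} = \frac{1}{-26067 + \left(-1 + 4 \cdot 2662\right)} = \frac{1}{-26067 + \left(-1 + 10648\right)} = \frac{1}{-26067 + 10647} = \frac{1}{-15420} = - \frac{1}{15420}$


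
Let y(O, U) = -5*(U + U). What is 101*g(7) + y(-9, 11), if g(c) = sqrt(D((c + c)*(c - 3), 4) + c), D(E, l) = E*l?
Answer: -110 + 101*sqrt(231) ≈ 1425.1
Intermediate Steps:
y(O, U) = -10*U
g(c) = sqrt(c + 8*c*(-3 + c)) (g(c) = sqrt(((c + c)*(c - 3))*4 + c) = sqrt(((2*c)*(-3 + c))*4 + c) = sqrt((2*c*(-3 + c))*4 + c) = sqrt(8*c*(-3 + c) + c) = sqrt(c + 8*c*(-3 + c)))
101*g(7) + y(-9, 11) = 101*sqrt(7*(-23 + 8*7)) - 10*11 = 101*sqrt(7*(-23 + 56)) - 110 = 101*sqrt(7*33) - 110 = 101*sqrt(231) - 110 = -110 + 101*sqrt(231)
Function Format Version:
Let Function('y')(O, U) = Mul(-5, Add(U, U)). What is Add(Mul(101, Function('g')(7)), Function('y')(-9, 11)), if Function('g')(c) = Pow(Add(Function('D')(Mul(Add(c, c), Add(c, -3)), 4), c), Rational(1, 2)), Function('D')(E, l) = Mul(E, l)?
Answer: Add(-110, Mul(101, Pow(231, Rational(1, 2)))) ≈ 1425.1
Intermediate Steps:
Function('y')(O, U) = Mul(-10, U) (Function('y')(O, U) = Mul(-5, Mul(2, U)) = Mul(-10, U))
Function('g')(c) = Pow(Add(c, Mul(8, c, Add(-3, c))), Rational(1, 2)) (Function('g')(c) = Pow(Add(Mul(Mul(Add(c, c), Add(c, -3)), 4), c), Rational(1, 2)) = Pow(Add(Mul(Mul(Mul(2, c), Add(-3, c)), 4), c), Rational(1, 2)) = Pow(Add(Mul(Mul(2, c, Add(-3, c)), 4), c), Rational(1, 2)) = Pow(Add(Mul(8, c, Add(-3, c)), c), Rational(1, 2)) = Pow(Add(c, Mul(8, c, Add(-3, c))), Rational(1, 2)))
Add(Mul(101, Function('g')(7)), Function('y')(-9, 11)) = Add(Mul(101, Pow(Mul(7, Add(-23, Mul(8, 7))), Rational(1, 2))), Mul(-10, 11)) = Add(Mul(101, Pow(Mul(7, Add(-23, 56)), Rational(1, 2))), -110) = Add(Mul(101, Pow(Mul(7, 33), Rational(1, 2))), -110) = Add(Mul(101, Pow(231, Rational(1, 2))), -110) = Add(-110, Mul(101, Pow(231, Rational(1, 2))))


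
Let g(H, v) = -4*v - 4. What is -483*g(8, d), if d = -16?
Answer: -28980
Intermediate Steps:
g(H, v) = -4 - 4*v
-483*g(8, d) = -483*(-4 - 4*(-16)) = -483*(-4 + 64) = -483*60 = -28980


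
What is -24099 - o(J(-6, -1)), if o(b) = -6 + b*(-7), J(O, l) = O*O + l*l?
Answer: -23834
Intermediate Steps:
J(O, l) = O**2 + l**2
o(b) = -6 - 7*b
-24099 - o(J(-6, -1)) = -24099 - (-6 - 7*((-6)**2 + (-1)**2)) = -24099 - (-6 - 7*(36 + 1)) = -24099 - (-6 - 7*37) = -24099 - (-6 - 259) = -24099 - 1*(-265) = -24099 + 265 = -23834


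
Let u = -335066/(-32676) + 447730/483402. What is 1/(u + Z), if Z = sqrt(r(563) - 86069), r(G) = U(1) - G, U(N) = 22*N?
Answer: 19371777498769103646/150281858736906723698761 - 1732655288472893316*I*sqrt(86610)/150281858736906723698761 ≈ 0.0001289 - 0.003393*I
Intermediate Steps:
r(G) = 22 - G (r(G) = 22*1 - G = 22 - G)
Z = I*sqrt(86610) (Z = sqrt((22 - 1*563) - 86069) = sqrt((22 - 563) - 86069) = sqrt(-541 - 86069) = sqrt(-86610) = I*sqrt(86610) ≈ 294.3*I)
u = 14716800001/1316303646 (u = -335066*(-1/32676) + 447730*(1/483402) = 167533/16338 + 223865/241701 = 14716800001/1316303646 ≈ 11.180)
1/(u + Z) = 1/(14716800001/1316303646 + I*sqrt(86610))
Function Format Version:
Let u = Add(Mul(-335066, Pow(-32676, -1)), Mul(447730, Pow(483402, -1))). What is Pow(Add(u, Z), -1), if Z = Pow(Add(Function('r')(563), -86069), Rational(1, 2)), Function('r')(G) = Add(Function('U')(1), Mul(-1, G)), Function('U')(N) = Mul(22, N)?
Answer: Add(Rational(19371777498769103646, 150281858736906723698761), Mul(Rational(-1732655288472893316, 150281858736906723698761), I, Pow(86610, Rational(1, 2)))) ≈ Add(0.00012890, Mul(-0.0033930, I))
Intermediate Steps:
Function('r')(G) = Add(22, Mul(-1, G)) (Function('r')(G) = Add(Mul(22, 1), Mul(-1, G)) = Add(22, Mul(-1, G)))
Z = Mul(I, Pow(86610, Rational(1, 2))) (Z = Pow(Add(Add(22, Mul(-1, 563)), -86069), Rational(1, 2)) = Pow(Add(Add(22, -563), -86069), Rational(1, 2)) = Pow(Add(-541, -86069), Rational(1, 2)) = Pow(-86610, Rational(1, 2)) = Mul(I, Pow(86610, Rational(1, 2))) ≈ Mul(294.30, I))
u = Rational(14716800001, 1316303646) (u = Add(Mul(-335066, Rational(-1, 32676)), Mul(447730, Rational(1, 483402))) = Add(Rational(167533, 16338), Rational(223865, 241701)) = Rational(14716800001, 1316303646) ≈ 11.180)
Pow(Add(u, Z), -1) = Pow(Add(Rational(14716800001, 1316303646), Mul(I, Pow(86610, Rational(1, 2)))), -1)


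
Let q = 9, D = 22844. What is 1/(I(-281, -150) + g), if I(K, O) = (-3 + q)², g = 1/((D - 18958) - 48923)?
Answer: 45037/1621331 ≈ 0.027778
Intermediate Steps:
g = -1/45037 (g = 1/((22844 - 18958) - 48923) = 1/(3886 - 48923) = 1/(-45037) = -1/45037 ≈ -2.2204e-5)
I(K, O) = 36 (I(K, O) = (-3 + 9)² = 6² = 36)
1/(I(-281, -150) + g) = 1/(36 - 1/45037) = 1/(1621331/45037) = 45037/1621331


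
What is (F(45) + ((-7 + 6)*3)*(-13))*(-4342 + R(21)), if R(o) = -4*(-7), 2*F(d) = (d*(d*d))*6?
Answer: -1179507996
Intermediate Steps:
F(d) = 3*d³ (F(d) = ((d*(d*d))*6)/2 = ((d*d²)*6)/2 = (d³*6)/2 = (6*d³)/2 = 3*d³)
R(o) = 28
(F(45) + ((-7 + 6)*3)*(-13))*(-4342 + R(21)) = (3*45³ + ((-7 + 6)*3)*(-13))*(-4342 + 28) = (3*91125 - 1*3*(-13))*(-4314) = (273375 - 3*(-13))*(-4314) = (273375 + 39)*(-4314) = 273414*(-4314) = -1179507996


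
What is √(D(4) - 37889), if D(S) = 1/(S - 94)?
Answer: I*√34100110/30 ≈ 194.65*I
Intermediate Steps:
D(S) = 1/(-94 + S)
√(D(4) - 37889) = √(1/(-94 + 4) - 37889) = √(1/(-90) - 37889) = √(-1/90 - 37889) = √(-3410011/90) = I*√34100110/30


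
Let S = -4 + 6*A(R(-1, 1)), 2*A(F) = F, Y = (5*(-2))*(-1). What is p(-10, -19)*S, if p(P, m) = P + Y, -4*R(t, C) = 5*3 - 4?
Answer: 0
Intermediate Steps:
R(t, C) = -11/4 (R(t, C) = -(5*3 - 4)/4 = -(15 - 4)/4 = -1/4*11 = -11/4)
Y = 10 (Y = -10*(-1) = 10)
A(F) = F/2
p(P, m) = 10 + P (p(P, m) = P + 10 = 10 + P)
S = -49/4 (S = -4 + 6*((1/2)*(-11/4)) = -4 + 6*(-11/8) = -4 - 33/4 = -49/4 ≈ -12.250)
p(-10, -19)*S = (10 - 10)*(-49/4) = 0*(-49/4) = 0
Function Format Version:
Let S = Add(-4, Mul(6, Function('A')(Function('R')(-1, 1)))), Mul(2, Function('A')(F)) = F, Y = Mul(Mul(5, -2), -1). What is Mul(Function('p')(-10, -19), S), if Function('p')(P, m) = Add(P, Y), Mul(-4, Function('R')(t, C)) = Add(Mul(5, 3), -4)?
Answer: 0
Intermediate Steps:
Function('R')(t, C) = Rational(-11, 4) (Function('R')(t, C) = Mul(Rational(-1, 4), Add(Mul(5, 3), -4)) = Mul(Rational(-1, 4), Add(15, -4)) = Mul(Rational(-1, 4), 11) = Rational(-11, 4))
Y = 10 (Y = Mul(-10, -1) = 10)
Function('A')(F) = Mul(Rational(1, 2), F)
Function('p')(P, m) = Add(10, P) (Function('p')(P, m) = Add(P, 10) = Add(10, P))
S = Rational(-49, 4) (S = Add(-4, Mul(6, Mul(Rational(1, 2), Rational(-11, 4)))) = Add(-4, Mul(6, Rational(-11, 8))) = Add(-4, Rational(-33, 4)) = Rational(-49, 4) ≈ -12.250)
Mul(Function('p')(-10, -19), S) = Mul(Add(10, -10), Rational(-49, 4)) = Mul(0, Rational(-49, 4)) = 0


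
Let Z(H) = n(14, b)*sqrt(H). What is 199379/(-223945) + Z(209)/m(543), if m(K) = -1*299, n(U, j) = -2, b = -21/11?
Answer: -199379/223945 + 2*sqrt(209)/299 ≈ -0.79360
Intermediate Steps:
b = -21/11 (b = -21*1/11 = -21/11 ≈ -1.9091)
m(K) = -299
Z(H) = -2*sqrt(H)
199379/(-223945) + Z(209)/m(543) = 199379/(-223945) - 2*sqrt(209)/(-299) = 199379*(-1/223945) - 2*sqrt(209)*(-1/299) = -199379/223945 + 2*sqrt(209)/299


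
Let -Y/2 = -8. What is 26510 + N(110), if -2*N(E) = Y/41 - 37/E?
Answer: 239119957/9020 ≈ 26510.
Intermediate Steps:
Y = 16 (Y = -2*(-8) = 16)
N(E) = -8/41 + 37/(2*E) (N(E) = -(16/41 - 37/E)/2 = -8/41 + 37/(2*E))
26510 + N(110) = 26510 + (1/82)*(1517 - 16*110)/110 = 26510 + (1/82)*(1/110)*(1517 - 1760) = 26510 + (1/82)*(1/110)*(-243) = 26510 - 243/9020 = 239119957/9020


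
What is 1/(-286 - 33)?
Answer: -1/319 ≈ -0.0031348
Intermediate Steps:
1/(-286 - 33) = 1/(-319) = -1/319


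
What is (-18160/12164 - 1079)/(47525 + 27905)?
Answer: -3285779/229382630 ≈ -0.014324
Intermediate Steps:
(-18160/12164 - 1079)/(47525 + 27905) = (-18160*1/12164 - 1079)/75430 = (-4540/3041 - 1079)*(1/75430) = -3285779/3041*1/75430 = -3285779/229382630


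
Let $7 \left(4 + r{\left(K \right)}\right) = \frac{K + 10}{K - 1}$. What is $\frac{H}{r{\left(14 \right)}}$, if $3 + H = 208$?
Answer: $- \frac{3731}{68} \approx -54.868$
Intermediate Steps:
$H = 205$ ($H = -3 + 208 = 205$)
$r{\left(K \right)} = -4 + \frac{10 + K}{7 \left(-1 + K\right)}$ ($r{\left(K \right)} = -4 + \frac{\left(K + 10\right) \frac{1}{K - 1}}{7} = -4 + \frac{\left(10 + K\right) \frac{1}{-1 + K}}{7} = -4 + \frac{\frac{1}{-1 + K} \left(10 + K\right)}{7} = -4 + \frac{10 + K}{7 \left(-1 + K\right)}$)
$\frac{H}{r{\left(14 \right)}} = \frac{205}{\frac{1}{7} \frac{1}{-1 + 14} \left(38 - 378\right)} = \frac{205}{\frac{1}{7} \cdot \frac{1}{13} \left(38 - 378\right)} = \frac{205}{\frac{1}{7} \cdot \frac{1}{13} \left(-340\right)} = \frac{205}{- \frac{340}{91}} = 205 \left(- \frac{91}{340}\right) = - \frac{3731}{68}$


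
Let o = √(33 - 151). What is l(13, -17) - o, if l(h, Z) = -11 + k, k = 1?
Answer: -10 - I*√118 ≈ -10.0 - 10.863*I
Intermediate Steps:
l(h, Z) = -10 (l(h, Z) = -11 + 1 = -10)
o = I*√118 (o = √(-118) = I*√118 ≈ 10.863*I)
l(13, -17) - o = -10 - I*√118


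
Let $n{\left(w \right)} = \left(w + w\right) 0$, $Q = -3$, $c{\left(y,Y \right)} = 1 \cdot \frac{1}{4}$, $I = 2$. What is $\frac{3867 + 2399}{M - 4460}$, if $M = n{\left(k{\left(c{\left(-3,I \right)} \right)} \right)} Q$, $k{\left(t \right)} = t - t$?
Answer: $- \frac{3133}{2230} \approx -1.4049$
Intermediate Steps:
$c{\left(y,Y \right)} = \frac{1}{4}$ ($c{\left(y,Y \right)} = 1 \cdot \frac{1}{4} = \frac{1}{4}$)
$k{\left(t \right)} = 0$
$n{\left(w \right)} = 0$ ($n{\left(w \right)} = 2 w 0 = 0$)
$M = 0$ ($M = 0 \left(-3\right) = 0$)
$\frac{3867 + 2399}{M - 4460} = \frac{3867 + 2399}{0 - 4460} = \frac{6266}{-4460} = 6266 \left(- \frac{1}{4460}\right) = - \frac{3133}{2230}$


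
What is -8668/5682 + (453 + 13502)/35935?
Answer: -23219227/20418267 ≈ -1.1372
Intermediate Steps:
-8668/5682 + (453 + 13502)/35935 = -8668*1/5682 + 13955*(1/35935) = -4334/2841 + 2791/7187 = -23219227/20418267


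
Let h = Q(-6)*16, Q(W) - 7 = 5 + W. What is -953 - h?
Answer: -1049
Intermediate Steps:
Q(W) = 12 + W (Q(W) = 7 + (5 + W) = 12 + W)
h = 96 (h = (12 - 6)*16 = 6*16 = 96)
-953 - h = -953 - 1*96 = -953 - 96 = -1049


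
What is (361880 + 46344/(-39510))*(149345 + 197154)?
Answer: 825697441361924/6585 ≈ 1.2539e+11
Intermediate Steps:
(361880 + 46344/(-39510))*(149345 + 197154) = (361880 + 46344*(-1/39510))*346499 = (361880 - 7724/6585)*346499 = (2382972076/6585)*346499 = 825697441361924/6585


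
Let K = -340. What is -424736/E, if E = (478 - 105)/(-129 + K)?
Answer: 199201184/373 ≈ 5.3405e+5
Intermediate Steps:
E = -373/469 (E = (478 - 105)/(-129 - 340) = 373/(-469) = 373*(-1/469) = -373/469 ≈ -0.79531)
-424736/E = -424736/(-373/469) = -424736*(-469/373) = 199201184/373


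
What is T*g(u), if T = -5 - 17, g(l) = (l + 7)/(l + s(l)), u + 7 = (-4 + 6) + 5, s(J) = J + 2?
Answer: -77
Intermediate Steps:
s(J) = 2 + J
u = 0 (u = -7 + ((-4 + 6) + 5) = -7 + (2 + 5) = -7 + 7 = 0)
g(l) = (7 + l)/(2 + 2*l) (g(l) = (l + 7)/(l + (2 + l)) = (7 + l)/(2 + 2*l))
T = -22
T*g(u) = -11*(7 + 0)/(1 + 0) = -11*7/1 = -11*7 = -22*7/2 = -77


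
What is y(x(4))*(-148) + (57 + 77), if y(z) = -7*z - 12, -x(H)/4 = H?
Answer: -14666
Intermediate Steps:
x(H) = -4*H
y(z) = -12 - 7*z
y(x(4))*(-148) + (57 + 77) = (-12 - (-28)*4)*(-148) + (57 + 77) = (-12 - 7*(-16))*(-148) + 134 = (-12 + 112)*(-148) + 134 = 100*(-148) + 134 = -14800 + 134 = -14666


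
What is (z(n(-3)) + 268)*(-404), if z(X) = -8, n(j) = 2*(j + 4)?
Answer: -105040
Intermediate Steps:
n(j) = 8 + 2*j (n(j) = 2*(4 + j) = 8 + 2*j)
(z(n(-3)) + 268)*(-404) = (-8 + 268)*(-404) = 260*(-404) = -105040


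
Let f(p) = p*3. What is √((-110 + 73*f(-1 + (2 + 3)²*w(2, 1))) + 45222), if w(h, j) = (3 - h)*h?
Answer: √55843 ≈ 236.31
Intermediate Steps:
w(h, j) = h*(3 - h)
f(p) = 3*p
√((-110 + 73*f(-1 + (2 + 3)²*w(2, 1))) + 45222) = √((-110 + 73*(3*(-1 + (2 + 3)²*(2*(3 - 1*2))))) + 45222) = √((-110 + 73*(3*(-1 + 5²*(2*(3 - 2))))) + 45222) = √((-110 + 73*(3*(-1 + 25*(2*1)))) + 45222) = √((-110 + 73*(3*(-1 + 25*2))) + 45222) = √((-110 + 73*(3*(-1 + 50))) + 45222) = √((-110 + 73*(3*49)) + 45222) = √((-110 + 73*147) + 45222) = √((-110 + 10731) + 45222) = √(10621 + 45222) = √55843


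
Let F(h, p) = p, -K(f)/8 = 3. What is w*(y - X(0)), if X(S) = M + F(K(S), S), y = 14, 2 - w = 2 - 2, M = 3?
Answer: 22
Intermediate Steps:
K(f) = -24 (K(f) = -8*3 = -24)
w = 2 (w = 2 - (2 - 2) = 2 - 1*0 = 2 + 0 = 2)
X(S) = 3 + S
w*(y - X(0)) = 2*(14 - (3 + 0)) = 2*(14 - 1*3) = 2*(14 - 3) = 2*11 = 22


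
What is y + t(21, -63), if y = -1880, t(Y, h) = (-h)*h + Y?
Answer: -5828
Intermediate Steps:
t(Y, h) = Y - h² (t(Y, h) = -h² + Y = Y - h²)
y + t(21, -63) = -1880 + (21 - 1*(-63)²) = -1880 + (21 - 1*3969) = -1880 + (21 - 3969) = -1880 - 3948 = -5828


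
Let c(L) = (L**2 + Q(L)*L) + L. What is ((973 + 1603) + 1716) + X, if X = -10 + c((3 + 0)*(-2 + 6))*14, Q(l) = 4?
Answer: 7138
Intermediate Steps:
c(L) = L**2 + 5*L (c(L) = (L**2 + 4*L) + L = L**2 + 5*L)
X = 2846 (X = -10 + (((3 + 0)*(-2 + 6))*(5 + (3 + 0)*(-2 + 6)))*14 = -10 + ((3*4)*(5 + 3*4))*14 = -10 + (12*(5 + 12))*14 = -10 + (12*17)*14 = -10 + 204*14 = -10 + 2856 = 2846)
((973 + 1603) + 1716) + X = ((973 + 1603) + 1716) + 2846 = (2576 + 1716) + 2846 = 4292 + 2846 = 7138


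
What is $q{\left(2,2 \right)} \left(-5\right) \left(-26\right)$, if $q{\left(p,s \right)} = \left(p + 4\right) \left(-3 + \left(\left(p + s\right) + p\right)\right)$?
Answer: $2340$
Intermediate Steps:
$q{\left(p,s \right)} = \left(4 + p\right) \left(-3 + s + 2 p\right)$ ($q{\left(p,s \right)} = \left(4 + p\right) \left(-3 + \left(s + 2 p\right)\right) = \left(4 + p\right) \left(-3 + s + 2 p\right)$)
$q{\left(2,2 \right)} \left(-5\right) \left(-26\right) = \left(-12 + 2 \cdot 2^{2} + 4 \cdot 2 + 5 \cdot 2 + 2 \cdot 2\right) \left(-5\right) \left(-26\right) = \left(-12 + 2 \cdot 4 + 8 + 10 + 4\right) \left(-5\right) \left(-26\right) = \left(-12 + 8 + 8 + 10 + 4\right) \left(-5\right) \left(-26\right) = 18 \left(-5\right) \left(-26\right) = \left(-90\right) \left(-26\right) = 2340$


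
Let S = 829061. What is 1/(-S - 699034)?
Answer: -1/1528095 ≈ -6.5441e-7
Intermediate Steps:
1/(-S - 699034) = 1/(-1*829061 - 699034) = 1/(-829061 - 699034) = 1/(-1528095) = -1/1528095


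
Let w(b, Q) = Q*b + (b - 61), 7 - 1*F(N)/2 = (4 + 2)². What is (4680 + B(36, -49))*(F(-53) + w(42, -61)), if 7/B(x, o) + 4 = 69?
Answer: -61754021/5 ≈ -1.2351e+7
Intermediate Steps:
F(N) = -58 (F(N) = 14 - 2*(4 + 2)² = 14 - 2*6² = 14 - 2*36 = 14 - 72 = -58)
B(x, o) = 7/65 (B(x, o) = 7/(-4 + 69) = 7/65)
w(b, Q) = -61 + b + Q*b (w(b, Q) = Q*b + (-61 + b) = -61 + b + Q*b)
(4680 + B(36, -49))*(F(-53) + w(42, -61)) = (4680 + 7/65)*(-58 + (-61 + 42 - 61*42)) = 304207*(-58 + (-61 + 42 - 2562))/65 = 304207*(-58 - 2581)/65 = (304207/65)*(-2639) = -61754021/5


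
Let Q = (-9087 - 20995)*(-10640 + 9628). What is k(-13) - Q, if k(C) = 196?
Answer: -30442788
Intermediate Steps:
Q = 30442984 (Q = -30082*(-1012) = 30442984)
k(-13) - Q = 196 - 1*30442984 = 196 - 30442984 = -30442788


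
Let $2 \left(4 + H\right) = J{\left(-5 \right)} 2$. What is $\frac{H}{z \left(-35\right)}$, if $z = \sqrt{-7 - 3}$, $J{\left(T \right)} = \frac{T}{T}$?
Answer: $- \frac{3 i \sqrt{10}}{350} \approx - 0.027105 i$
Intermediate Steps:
$J{\left(T \right)} = 1$
$z = i \sqrt{10}$ ($z = \sqrt{-10} = i \sqrt{10} \approx 3.1623 i$)
$H = -3$ ($H = -4 + \frac{1 \cdot 2}{2} = -4 + \frac{1}{2} \cdot 2 = -4 + 1 = -3$)
$\frac{H}{z \left(-35\right)} = - \frac{3}{i \sqrt{10} \left(-35\right)} = - \frac{3}{\left(-35\right) i \sqrt{10}} = - 3 \frac{i \sqrt{10}}{350} = - \frac{3 i \sqrt{10}}{350}$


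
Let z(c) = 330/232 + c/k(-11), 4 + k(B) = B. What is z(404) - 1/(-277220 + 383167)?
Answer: -4702883123/184347780 ≈ -25.511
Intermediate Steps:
k(B) = -4 + B
z(c) = 165/116 - c/15 (z(c) = 330/232 + c/(-4 - 11) = 330*(1/232) + c/(-15) = 165/116 + c*(-1/15) = 165/116 - c/15)
z(404) - 1/(-277220 + 383167) = (165/116 - 1/15*404) - 1/(-277220 + 383167) = (165/116 - 404/15) - 1/105947 = -44389/1740 - 1*1/105947 = -44389/1740 - 1/105947 = -4702883123/184347780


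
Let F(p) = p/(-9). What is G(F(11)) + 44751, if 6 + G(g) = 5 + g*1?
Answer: 402739/9 ≈ 44749.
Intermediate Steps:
F(p) = -p/9 (F(p) = p*(-⅑) = -p/9)
G(g) = -1 + g (G(g) = -6 + (5 + g*1) = -6 + (5 + g) = -1 + g)
G(F(11)) + 44751 = (-1 - ⅑*11) + 44751 = (-1 - 11/9) + 44751 = -20/9 + 44751 = 402739/9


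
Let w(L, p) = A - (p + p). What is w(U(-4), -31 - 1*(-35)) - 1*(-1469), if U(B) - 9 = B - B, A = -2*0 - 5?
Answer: 1456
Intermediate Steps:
A = -5 (A = 0 - 5 = -5)
U(B) = 9 (U(B) = 9 + (B - B) = 9 + 0 = 9)
w(L, p) = -5 - 2*p (w(L, p) = -5 - (p + p) = -5 - 2*p)
w(U(-4), -31 - 1*(-35)) - 1*(-1469) = (-5 - 2*(-31 - 1*(-35))) - 1*(-1469) = (-5 - 2*(-31 + 35)) + 1469 = (-5 - 2*4) + 1469 = (-5 - 8) + 1469 = -13 + 1469 = 1456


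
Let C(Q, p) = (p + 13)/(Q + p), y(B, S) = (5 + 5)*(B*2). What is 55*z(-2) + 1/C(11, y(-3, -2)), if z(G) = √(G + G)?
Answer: 49/47 + 110*I ≈ 1.0426 + 110.0*I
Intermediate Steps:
y(B, S) = 20*B (y(B, S) = 10*(2*B) = 20*B)
C(Q, p) = (13 + p)/(Q + p)
z(G) = √2*√G (z(G) = √(2*G) = √2*√G)
55*z(-2) + 1/C(11, y(-3, -2)) = 55*(√2*√(-2)) + 1/((13 + 20*(-3))/(11 + 20*(-3))) = 55*(√2*(I*√2)) + 1/((13 - 60)/(11 - 60)) = 55*(2*I) + 1/(-47/(-49)) = 110*I + 1/(-1/49*(-47)) = 110*I + 1/(47/49) = 110*I + 49/47 = 49/47 + 110*I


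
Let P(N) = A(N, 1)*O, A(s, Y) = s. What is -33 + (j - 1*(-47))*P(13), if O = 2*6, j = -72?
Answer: -3933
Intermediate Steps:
O = 12
P(N) = 12*N (P(N) = N*12 = 12*N)
-33 + (j - 1*(-47))*P(13) = -33 + (-72 - 1*(-47))*(12*13) = -33 + (-72 + 47)*156 = -33 - 25*156 = -33 - 3900 = -3933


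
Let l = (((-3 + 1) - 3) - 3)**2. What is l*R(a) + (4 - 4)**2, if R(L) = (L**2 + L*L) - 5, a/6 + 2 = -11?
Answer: 778432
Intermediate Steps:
a = -78 (a = -12 + 6*(-11) = -12 - 66 = -78)
R(L) = -5 + 2*L**2 (R(L) = (L**2 + L**2) - 5 = 2*L**2 - 5 = -5 + 2*L**2)
l = 64 (l = ((-2 - 3) - 3)**2 = (-5 - 3)**2 = (-8)**2 = 64)
l*R(a) + (4 - 4)**2 = 64*(-5 + 2*(-78)**2) + (4 - 4)**2 = 64*(-5 + 2*6084) + 0**2 = 64*(-5 + 12168) + 0 = 64*12163 + 0 = 778432 + 0 = 778432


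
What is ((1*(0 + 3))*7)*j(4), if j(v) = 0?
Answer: 0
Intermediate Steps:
((1*(0 + 3))*7)*j(4) = ((1*(0 + 3))*7)*0 = ((1*3)*7)*0 = (3*7)*0 = 21*0 = 0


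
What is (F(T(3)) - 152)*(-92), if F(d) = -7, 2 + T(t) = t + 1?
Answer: 14628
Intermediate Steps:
T(t) = -1 + t (T(t) = -2 + (t + 1) = -2 + (1 + t) = -1 + t)
(F(T(3)) - 152)*(-92) = (-7 - 152)*(-92) = -159*(-92) = 14628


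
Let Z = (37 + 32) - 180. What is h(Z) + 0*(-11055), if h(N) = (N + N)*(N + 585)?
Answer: -105228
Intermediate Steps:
Z = -111 (Z = 69 - 180 = -111)
h(N) = 2*N*(585 + N) (h(N) = (2*N)*(585 + N) = 2*N*(585 + N))
h(Z) + 0*(-11055) = 2*(-111)*(585 - 111) + 0*(-11055) = 2*(-111)*474 + 0 = -105228 + 0 = -105228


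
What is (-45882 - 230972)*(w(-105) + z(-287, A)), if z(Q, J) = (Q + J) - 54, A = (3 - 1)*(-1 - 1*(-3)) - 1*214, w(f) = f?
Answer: 181616224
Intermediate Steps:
A = -210 (A = 2*(-1 + 3) - 214 = 2*2 - 214 = 4 - 214 = -210)
z(Q, J) = -54 + J + Q (z(Q, J) = (J + Q) - 54 = -54 + J + Q)
(-45882 - 230972)*(w(-105) + z(-287, A)) = (-45882 - 230972)*(-105 + (-54 - 210 - 287)) = -276854*(-105 - 551) = -276854*(-656) = 181616224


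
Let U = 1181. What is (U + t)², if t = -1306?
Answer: 15625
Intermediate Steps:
(U + t)² = (1181 - 1306)² = (-125)² = 15625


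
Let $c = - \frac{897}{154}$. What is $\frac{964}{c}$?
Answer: $- \frac{148456}{897} \approx -165.5$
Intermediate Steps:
$c = - \frac{897}{154}$ ($c = \left(-897\right) \frac{1}{154} = - \frac{897}{154} \approx -5.8247$)
$\frac{964}{c} = \frac{964}{- \frac{897}{154}} = 964 \left(- \frac{154}{897}\right) = - \frac{148456}{897}$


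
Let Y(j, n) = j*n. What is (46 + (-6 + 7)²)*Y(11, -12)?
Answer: -6204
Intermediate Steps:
(46 + (-6 + 7)²)*Y(11, -12) = (46 + (-6 + 7)²)*(11*(-12)) = (46 + 1²)*(-132) = (46 + 1)*(-132) = 47*(-132) = -6204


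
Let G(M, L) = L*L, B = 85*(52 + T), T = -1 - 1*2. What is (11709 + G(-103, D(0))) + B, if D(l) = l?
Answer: 15874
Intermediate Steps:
T = -3 (T = -1 - 2 = -3)
B = 4165 (B = 85*(52 - 3) = 85*49 = 4165)
G(M, L) = L**2
(11709 + G(-103, D(0))) + B = (11709 + 0**2) + 4165 = (11709 + 0) + 4165 = 11709 + 4165 = 15874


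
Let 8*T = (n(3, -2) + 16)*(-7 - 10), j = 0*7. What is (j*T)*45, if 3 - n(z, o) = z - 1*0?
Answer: 0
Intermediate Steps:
n(z, o) = 3 - z (n(z, o) = 3 - (z - 1*0) = 3 - (z + 0) = 3 - z)
j = 0
T = -34 (T = (((3 - 1*3) + 16)*(-7 - 10))/8 = (((3 - 3) + 16)*(-17))/8 = ((0 + 16)*(-17))/8 = (16*(-17))/8 = (1/8)*(-272) = -34)
(j*T)*45 = (0*(-34))*45 = 0*45 = 0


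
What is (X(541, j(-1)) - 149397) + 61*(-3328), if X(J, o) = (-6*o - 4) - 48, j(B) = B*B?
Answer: -352463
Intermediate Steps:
j(B) = B²
X(J, o) = -52 - 6*o (X(J, o) = (-4 - 6*o) - 48 = -52 - 6*o)
(X(541, j(-1)) - 149397) + 61*(-3328) = ((-52 - 6*(-1)²) - 149397) + 61*(-3328) = ((-52 - 6*1) - 149397) - 203008 = ((-52 - 6) - 149397) - 203008 = (-58 - 149397) - 203008 = -149455 - 203008 = -352463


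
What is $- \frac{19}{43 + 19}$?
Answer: $- \frac{19}{62} \approx -0.30645$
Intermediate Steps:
$- \frac{19}{43 + 19} = - \frac{19}{62}$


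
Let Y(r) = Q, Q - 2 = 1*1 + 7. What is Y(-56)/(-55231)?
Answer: -10/55231 ≈ -0.00018106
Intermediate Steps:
Q = 10 (Q = 2 + (1*1 + 7) = 2 + (1 + 7) = 2 + 8 = 10)
Y(r) = 10
Y(-56)/(-55231) = 10/(-55231) = 10*(-1/55231) = -10/55231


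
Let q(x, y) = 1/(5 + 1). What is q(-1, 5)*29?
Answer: 29/6 ≈ 4.8333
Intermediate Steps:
q(x, y) = ⅙ (q(x, y) = 1/6 = ⅙)
q(-1, 5)*29 = (⅙)*29 = 29/6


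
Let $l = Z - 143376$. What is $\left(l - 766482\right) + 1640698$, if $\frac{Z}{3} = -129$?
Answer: $730453$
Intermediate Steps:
$Z = -387$ ($Z = 3 \left(-129\right) = -387$)
$l = -143763$ ($l = -387 - 143376 = -143763$)
$\left(l - 766482\right) + 1640698 = \left(-143763 - 766482\right) + 1640698 = -910245 + 1640698 = 730453$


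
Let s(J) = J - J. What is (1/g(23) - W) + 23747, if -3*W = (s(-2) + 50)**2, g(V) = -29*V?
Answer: 49185244/2001 ≈ 24580.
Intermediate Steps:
s(J) = 0
W = -2500/3 (W = -(0 + 50)**2/3 = -1/3*50**2 = -1/3*2500 = -2500/3 ≈ -833.33)
(1/g(23) - W) + 23747 = (1/(-29*23) - 1*(-2500/3)) + 23747 = (1/(-667) + 2500/3) + 23747 = (-1/667 + 2500/3) + 23747 = 1667497/2001 + 23747 = 49185244/2001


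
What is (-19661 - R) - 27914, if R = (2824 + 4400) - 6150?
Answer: -48649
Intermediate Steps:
R = 1074 (R = 7224 - 6150 = 1074)
(-19661 - R) - 27914 = (-19661 - 1*1074) - 27914 = (-19661 - 1074) - 27914 = -20735 - 27914 = -48649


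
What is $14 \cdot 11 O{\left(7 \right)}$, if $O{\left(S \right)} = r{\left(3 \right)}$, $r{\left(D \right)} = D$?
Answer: $462$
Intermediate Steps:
$O{\left(S \right)} = 3$
$14 \cdot 11 O{\left(7 \right)} = 14 \cdot 11 \cdot 3 = 154 \cdot 3 = 462$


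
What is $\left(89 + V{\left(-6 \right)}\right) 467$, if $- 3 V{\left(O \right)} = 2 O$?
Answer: $43431$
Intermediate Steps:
$V{\left(O \right)} = - \frac{2 O}{3}$
$\left(89 + V{\left(-6 \right)}\right) 467 = \left(89 - -4\right) 467 = \left(89 + 4\right) 467 = 93 \cdot 467 = 43431$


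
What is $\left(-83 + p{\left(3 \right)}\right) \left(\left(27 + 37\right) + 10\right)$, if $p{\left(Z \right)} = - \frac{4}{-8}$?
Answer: $-6105$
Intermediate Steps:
$p{\left(Z \right)} = \frac{1}{2}$ ($p{\left(Z \right)} = \left(-4\right) \left(- \frac{1}{8}\right) = \frac{1}{2}$)
$\left(-83 + p{\left(3 \right)}\right) \left(\left(27 + 37\right) + 10\right) = \left(-83 + \frac{1}{2}\right) \left(\left(27 + 37\right) + 10\right) = - \frac{165 \left(64 + 10\right)}{2} = \left(- \frac{165}{2}\right) 74 = -6105$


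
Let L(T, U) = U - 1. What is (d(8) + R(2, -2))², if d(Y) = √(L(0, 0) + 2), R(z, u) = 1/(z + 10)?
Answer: 169/144 ≈ 1.1736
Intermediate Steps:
R(z, u) = 1/(10 + z)
L(T, U) = -1 + U
d(Y) = 1 (d(Y) = √((-1 + 0) + 2) = √(-1 + 2) = √1 = 1)
(d(8) + R(2, -2))² = (1 + 1/(10 + 2))² = (1 + 1/12)² = (13/12)² = 169/144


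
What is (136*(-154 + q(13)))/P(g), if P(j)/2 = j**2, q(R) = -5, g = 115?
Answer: -10812/13225 ≈ -0.81754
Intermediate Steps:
P(j) = 2*j**2
(136*(-154 + q(13)))/P(g) = (136*(-154 - 5))/((2*115**2)) = (136*(-159))/((2*13225)) = -21624/26450 = -21624*1/26450 = -10812/13225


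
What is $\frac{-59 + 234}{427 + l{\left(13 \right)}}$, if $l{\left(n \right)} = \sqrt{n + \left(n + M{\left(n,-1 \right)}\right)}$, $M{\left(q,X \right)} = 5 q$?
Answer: $\frac{10675}{26034} - \frac{25 \sqrt{91}}{26034} \approx 0.40088$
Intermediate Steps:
$l{\left(n \right)} = \sqrt{7} \sqrt{n}$ ($l{\left(n \right)} = \sqrt{n + \left(n + 5 n\right)} = \sqrt{n + 6 n} = \sqrt{7 n} = \sqrt{7} \sqrt{n}$)
$\frac{-59 + 234}{427 + l{\left(13 \right)}} = \frac{-59 + 234}{427 + \sqrt{7} \sqrt{13}} = \frac{175}{427 + \sqrt{91}}$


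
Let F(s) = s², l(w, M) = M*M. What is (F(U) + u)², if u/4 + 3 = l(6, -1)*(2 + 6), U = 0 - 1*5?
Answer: 2025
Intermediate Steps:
l(w, M) = M²
U = -5 (U = 0 - 5 = -5)
u = 20 (u = -12 + 4*((-1)²*(2 + 6)) = -12 + 4*(1*8) = -12 + 4*8 = -12 + 32 = 20)
(F(U) + u)² = ((-5)² + 20)² = (25 + 20)² = 45² = 2025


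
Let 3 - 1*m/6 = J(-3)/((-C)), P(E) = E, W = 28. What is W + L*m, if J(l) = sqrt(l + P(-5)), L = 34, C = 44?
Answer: 640 + 102*I*sqrt(2)/11 ≈ 640.0 + 13.114*I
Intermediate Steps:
J(l) = sqrt(-5 + l) (J(l) = sqrt(l - 5) = sqrt(-5 + l))
m = 18 + 3*I*sqrt(2)/11 (m = 18 - 6*sqrt(-5 - 3)/((-1*44)) = 18 - 6*sqrt(-8)/(-44) = 18 - 6*2*I*sqrt(2)*(-1)/44 = 18 - (-3)*I*sqrt(2)/11 = 18 + 3*I*sqrt(2)/11 ≈ 18.0 + 0.38569*I)
W + L*m = 28 + 34*(18 + 3*I*sqrt(2)/11) = 28 + (612 + 102*I*sqrt(2)/11) = 640 + 102*I*sqrt(2)/11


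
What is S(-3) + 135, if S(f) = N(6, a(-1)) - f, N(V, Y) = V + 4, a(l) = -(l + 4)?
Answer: 148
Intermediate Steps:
a(l) = -4 - l (a(l) = -(4 + l) = -4 - l)
N(V, Y) = 4 + V
S(f) = 10 - f (S(f) = (4 + 6) - f = 10 - f)
S(-3) + 135 = (10 - 1*(-3)) + 135 = (10 + 3) + 135 = 13 + 135 = 148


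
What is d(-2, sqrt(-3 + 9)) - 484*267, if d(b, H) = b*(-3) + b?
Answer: -129224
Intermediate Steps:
d(b, H) = -2*b (d(b, H) = -3*b + b = -2*b)
d(-2, sqrt(-3 + 9)) - 484*267 = -2*(-2) - 484*267 = 4 - 129228 = -129224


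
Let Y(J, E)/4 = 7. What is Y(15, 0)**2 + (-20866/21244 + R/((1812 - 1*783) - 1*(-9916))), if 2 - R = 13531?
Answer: 90888213137/116257790 ≈ 781.78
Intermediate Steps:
R = -13529 (R = 2 - 1*13531 = 2 - 13531 = -13529)
Y(J, E) = 28 (Y(J, E) = 4*7 = 28)
Y(15, 0)**2 + (-20866/21244 + R/((1812 - 1*783) - 1*(-9916))) = 28**2 + (-20866/21244 - 13529/((1812 - 1*783) - 1*(-9916))) = 784 + (-20866*1/21244 - 13529/((1812 - 783) + 9916)) = 784 + (-10433/10622 - 13529/(1029 + 9916)) = 784 + (-10433/10622 - 13529/10945) = 784 - 257894223/116257790 = 90888213137/116257790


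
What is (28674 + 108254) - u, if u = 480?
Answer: 136448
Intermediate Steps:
(28674 + 108254) - u = (28674 + 108254) - 1*480 = 136928 - 480 = 136448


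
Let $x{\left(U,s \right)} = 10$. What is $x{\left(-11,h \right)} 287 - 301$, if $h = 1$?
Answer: $2569$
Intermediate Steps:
$x{\left(-11,h \right)} 287 - 301 = 10 \cdot 287 - 301 = 2870 - 301 = 2569$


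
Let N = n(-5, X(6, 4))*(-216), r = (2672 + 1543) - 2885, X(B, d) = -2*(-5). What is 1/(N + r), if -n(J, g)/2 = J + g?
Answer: 1/3490 ≈ 0.00028653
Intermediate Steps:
X(B, d) = 10
n(J, g) = -2*J - 2*g (n(J, g) = -2*(J + g) = -2*J - 2*g)
r = 1330 (r = 4215 - 2885 = 1330)
N = 2160 (N = (-2*(-5) - 2*10)*(-216) = (10 - 20)*(-216) = -10*(-216) = 2160)
1/(N + r) = 1/(2160 + 1330) = 1/3490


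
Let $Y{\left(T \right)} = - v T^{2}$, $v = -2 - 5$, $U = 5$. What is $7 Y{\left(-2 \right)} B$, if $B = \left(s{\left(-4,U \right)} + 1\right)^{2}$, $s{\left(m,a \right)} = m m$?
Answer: $56644$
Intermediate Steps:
$s{\left(m,a \right)} = m^{2}$
$v = -7$
$B = 289$ ($B = \left(\left(-4\right)^{2} + 1\right)^{2} = \left(16 + 1\right)^{2} = 17^{2} = 289$)
$Y{\left(T \right)} = 7 T^{2}$ ($Y{\left(T \right)} = - \left(-7\right) T^{2} = 7 T^{2}$)
$7 Y{\left(-2 \right)} B = 7 \cdot 7 \left(-2\right)^{2} \cdot 289 = 7 \cdot 7 \cdot 4 \cdot 289 = 7 \cdot 28 \cdot 289 = 196 \cdot 289 = 56644$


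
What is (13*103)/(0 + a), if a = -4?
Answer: -1339/4 ≈ -334.75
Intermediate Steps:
(13*103)/(0 + a) = (13*103)/(0 - 4) = 1339/(-4) = -¼*1339 = -1339/4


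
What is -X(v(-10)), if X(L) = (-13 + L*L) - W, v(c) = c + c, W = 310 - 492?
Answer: -569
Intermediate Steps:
W = -182
v(c) = 2*c
X(L) = 169 + L² (X(L) = (-13 + L*L) - 1*(-182) = (-13 + L²) + 182 = 169 + L²)
-X(v(-10)) = -(169 + (2*(-10))²) = -(169 + (-20)²) = -(169 + 400) = -1*569 = -569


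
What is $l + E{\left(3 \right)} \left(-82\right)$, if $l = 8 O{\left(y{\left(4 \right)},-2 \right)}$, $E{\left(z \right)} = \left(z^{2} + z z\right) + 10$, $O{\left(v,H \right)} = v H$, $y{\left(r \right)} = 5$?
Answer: $-2376$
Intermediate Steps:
$O{\left(v,H \right)} = H v$
$E{\left(z \right)} = 10 + 2 z^{2}$ ($E{\left(z \right)} = \left(z^{2} + z^{2}\right) + 10 = 2 z^{2} + 10 = 10 + 2 z^{2}$)
$l = -80$ ($l = 8 \left(\left(-2\right) 5\right) = 8 \left(-10\right) = -80$)
$l + E{\left(3 \right)} \left(-82\right) = -80 + \left(10 + 2 \cdot 3^{2}\right) \left(-82\right) = -80 + \left(10 + 2 \cdot 9\right) \left(-82\right) = -80 + \left(10 + 18\right) \left(-82\right) = -80 + 28 \left(-82\right) = -80 - 2296 = -2376$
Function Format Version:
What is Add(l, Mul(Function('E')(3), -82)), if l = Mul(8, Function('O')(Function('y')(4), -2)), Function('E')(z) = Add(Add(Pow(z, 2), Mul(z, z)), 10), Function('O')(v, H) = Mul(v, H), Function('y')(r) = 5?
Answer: -2376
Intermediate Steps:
Function('O')(v, H) = Mul(H, v)
Function('E')(z) = Add(10, Mul(2, Pow(z, 2))) (Function('E')(z) = Add(Add(Pow(z, 2), Pow(z, 2)), 10) = Add(Mul(2, Pow(z, 2)), 10) = Add(10, Mul(2, Pow(z, 2))))
l = -80 (l = Mul(8, Mul(-2, 5)) = Mul(8, -10) = -80)
Add(l, Mul(Function('E')(3), -82)) = Add(-80, Mul(Add(10, Mul(2, Pow(3, 2))), -82)) = Add(-80, Mul(Add(10, Mul(2, 9)), -82)) = Add(-80, Mul(Add(10, 18), -82)) = Add(-80, Mul(28, -82)) = Add(-80, -2296) = -2376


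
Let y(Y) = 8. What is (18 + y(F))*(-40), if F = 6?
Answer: -1040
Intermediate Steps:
(18 + y(F))*(-40) = (18 + 8)*(-40) = 26*(-40) = -1040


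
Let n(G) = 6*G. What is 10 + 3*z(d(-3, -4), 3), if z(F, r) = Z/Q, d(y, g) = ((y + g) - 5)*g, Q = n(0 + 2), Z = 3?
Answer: 43/4 ≈ 10.750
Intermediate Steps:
Q = 12 (Q = 6*(0 + 2) = 6*2 = 12)
d(y, g) = g*(-5 + g + y) (d(y, g) = ((g + y) - 5)*g = (-5 + g + y)*g = g*(-5 + g + y))
z(F, r) = ¼ (z(F, r) = 3/12 = 3*(1/12) = ¼)
10 + 3*z(d(-3, -4), 3) = 10 + 3*(¼) = 10 + ¾ = 43/4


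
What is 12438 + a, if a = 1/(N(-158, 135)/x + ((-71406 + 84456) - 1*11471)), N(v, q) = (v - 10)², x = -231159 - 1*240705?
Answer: 386119607495/31043543 ≈ 12438.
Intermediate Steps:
x = -471864 (x = -231159 - 240705 = -471864)
N(v, q) = (-10 + v)²
a = 19661/31043543 (a = 1/((-10 - 158)²/(-471864) + ((-71406 + 84456) - 1*11471)) = 1/((-168)²*(-1/471864) + (13050 - 11471)) = 1/(28224*(-1/471864) + 1579) = 1/(-1176/19661 + 1579) = 1/(31043543/19661) = 19661/31043543 ≈ 0.00063334)
12438 + a = 12438 + 19661/31043543 = 386119607495/31043543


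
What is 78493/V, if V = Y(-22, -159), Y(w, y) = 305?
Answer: 78493/305 ≈ 257.35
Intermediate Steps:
V = 305
78493/V = 78493/305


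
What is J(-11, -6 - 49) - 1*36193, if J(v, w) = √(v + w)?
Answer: -36193 + I*√66 ≈ -36193.0 + 8.124*I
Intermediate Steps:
J(-11, -6 - 49) - 1*36193 = √(-11 + (-6 - 49)) - 1*36193 = √(-11 - 55) - 36193 = √(-66) - 36193 = I*√66 - 36193 = -36193 + I*√66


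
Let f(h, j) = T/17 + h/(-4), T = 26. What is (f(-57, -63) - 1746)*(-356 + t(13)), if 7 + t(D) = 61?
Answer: 17765905/34 ≈ 5.2253e+5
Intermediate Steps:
t(D) = 54 (t(D) = -7 + 61 = 54)
f(h, j) = 26/17 - h/4 (f(h, j) = 26/17 + h/(-4) = 26*(1/17) + h*(-¼) = 26/17 - h/4)
(f(-57, -63) - 1746)*(-356 + t(13)) = ((26/17 - ¼*(-57)) - 1746)*(-356 + 54) = ((26/17 + 57/4) - 1746)*(-302) = (1073/68 - 1746)*(-302) = -117655/68*(-302) = 17765905/34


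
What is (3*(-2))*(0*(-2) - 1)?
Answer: 6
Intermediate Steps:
(3*(-2))*(0*(-2) - 1) = -6*(0 - 1) = -6*(-1) = 6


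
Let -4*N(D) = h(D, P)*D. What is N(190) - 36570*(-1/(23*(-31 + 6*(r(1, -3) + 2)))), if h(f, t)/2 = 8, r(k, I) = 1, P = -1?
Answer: -11470/13 ≈ -882.31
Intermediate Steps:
h(f, t) = 16 (h(f, t) = 2*8 = 16)
N(D) = -4*D
N(190) - 36570*(-1/(23*(-31 + 6*(r(1, -3) + 2)))) = -4*190 - 36570*(-1/(23*(-31 + 6*(1 + 2)))) = -760 - 36570*(-1/(23*(-31 + 6*3))) = -760 - 36570*(-1/(23*(-31 + 18))) = -760 - 36570/((-13*(-23))) = -760 - 36570/299 = -760 - 36570*1/299 = -760 - 1590/13 = -11470/13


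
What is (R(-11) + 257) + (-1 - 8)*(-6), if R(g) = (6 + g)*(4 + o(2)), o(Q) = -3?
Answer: 306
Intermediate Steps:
R(g) = 6 + g (R(g) = (6 + g)*(4 - 3) = (6 + g)*1 = 6 + g)
(R(-11) + 257) + (-1 - 8)*(-6) = ((6 - 11) + 257) + (-1 - 8)*(-6) = (-5 + 257) - 9*(-6) = 252 + 54 = 306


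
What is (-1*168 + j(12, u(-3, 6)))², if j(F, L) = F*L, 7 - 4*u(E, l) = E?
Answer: 19044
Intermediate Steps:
u(E, l) = 7/4 - E/4
(-1*168 + j(12, u(-3, 6)))² = (-1*168 + 12*(7/4 - ¼*(-3)))² = (-168 + 12*(7/4 + ¾))² = (-168 + 12*(5/2))² = (-168 + 30)² = (-138)² = 19044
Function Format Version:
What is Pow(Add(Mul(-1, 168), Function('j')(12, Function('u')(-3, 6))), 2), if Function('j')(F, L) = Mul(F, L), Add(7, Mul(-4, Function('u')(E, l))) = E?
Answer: 19044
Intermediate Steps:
Function('u')(E, l) = Add(Rational(7, 4), Mul(Rational(-1, 4), E))
Pow(Add(Mul(-1, 168), Function('j')(12, Function('u')(-3, 6))), 2) = Pow(Add(Mul(-1, 168), Mul(12, Add(Rational(7, 4), Mul(Rational(-1, 4), -3)))), 2) = Pow(Add(-168, Mul(12, Add(Rational(7, 4), Rational(3, 4)))), 2) = Pow(Add(-168, Mul(12, Rational(5, 2))), 2) = Pow(Add(-168, 30), 2) = Pow(-138, 2) = 19044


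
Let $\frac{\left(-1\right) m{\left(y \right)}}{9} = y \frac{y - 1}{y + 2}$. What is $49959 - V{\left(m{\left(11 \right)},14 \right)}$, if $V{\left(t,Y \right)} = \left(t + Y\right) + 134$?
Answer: $\frac{648533}{13} \approx 49887.0$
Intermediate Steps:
$m{\left(y \right)} = - \frac{9 y \left(-1 + y\right)}{2 + y}$ ($m{\left(y \right)} = - 9 y \frac{y - 1}{y + 2} = - 9 y \frac{-1 + y}{2 + y} = - 9 \frac{y \left(-1 + y\right)}{2 + y} = - \frac{9 y \left(-1 + y\right)}{2 + y}$)
$V{\left(t,Y \right)} = 134 + Y + t$ ($V{\left(t,Y \right)} = \left(Y + t\right) + 134 = 134 + Y + t$)
$49959 - V{\left(m{\left(11 \right)},14 \right)} = 49959 - \left(134 + 14 + 9 \cdot 11 \frac{1}{2 + 11} \left(1 - 11\right)\right) = 49959 - \left(134 + 14 + 9 \cdot 11 \cdot \frac{1}{13} \left(1 - 11\right)\right) = 49959 - \left(134 + 14 + 9 \cdot 11 \cdot \frac{1}{13} \left(-10\right)\right) = 49959 - \left(134 + 14 - \frac{990}{13}\right) = 49959 - \frac{934}{13} = \frac{648533}{13}$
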